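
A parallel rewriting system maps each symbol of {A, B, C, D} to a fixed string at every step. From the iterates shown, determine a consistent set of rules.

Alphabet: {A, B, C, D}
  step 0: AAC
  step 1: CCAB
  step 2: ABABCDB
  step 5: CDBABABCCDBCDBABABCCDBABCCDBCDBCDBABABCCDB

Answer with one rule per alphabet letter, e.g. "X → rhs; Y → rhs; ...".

  step 1 ⇒ step 2: CCAB ⇒ AB·AB·C·DB
    A ↦ C
    B ↦ DB
    C ↦ AB
    D ↦ CC  (constrained at step 2)

A->C, B->DB, C->AB, D->CC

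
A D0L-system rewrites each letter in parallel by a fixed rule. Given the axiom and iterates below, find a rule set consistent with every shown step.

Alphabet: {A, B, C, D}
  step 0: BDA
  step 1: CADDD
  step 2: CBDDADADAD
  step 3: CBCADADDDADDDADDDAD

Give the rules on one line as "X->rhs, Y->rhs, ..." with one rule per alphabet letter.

  step 2 ⇒ step 3: CBDDADADAD ⇒ CB·C·AD·AD·DD·AD·DD·AD·DD·AD
    A ↦ DD
    B ↦ C
    C ↦ CB
    D ↦ AD

A->DD, B->C, C->CB, D->AD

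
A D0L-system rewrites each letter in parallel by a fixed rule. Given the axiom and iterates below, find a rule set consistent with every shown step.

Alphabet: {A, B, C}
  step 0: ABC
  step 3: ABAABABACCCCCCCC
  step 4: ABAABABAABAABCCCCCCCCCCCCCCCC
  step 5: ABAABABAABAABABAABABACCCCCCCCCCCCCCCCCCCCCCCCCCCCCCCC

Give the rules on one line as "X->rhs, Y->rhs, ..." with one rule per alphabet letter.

  step 4 ⇒ step 5: ABAABABAABAABCCCCCCCCCCCCCCCC ⇒ AB·A·AB·AB·A·AB·A·AB·AB·A·AB·AB·A·CC·CC·CC·CC·CC·CC·CC·CC·CC·CC·CC·CC·CC·CC·CC·CC
    A ↦ AB
    B ↦ A
    C ↦ CC

A->AB, B->A, C->CC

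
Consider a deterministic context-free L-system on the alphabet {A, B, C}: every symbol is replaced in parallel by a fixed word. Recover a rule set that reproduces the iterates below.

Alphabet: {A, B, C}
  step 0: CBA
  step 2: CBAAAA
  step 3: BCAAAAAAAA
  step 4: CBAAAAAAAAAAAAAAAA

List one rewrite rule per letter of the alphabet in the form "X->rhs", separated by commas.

A->AA, B->C, C->B

  step 3 ⇒ step 4: BCAAAAAAAA ⇒ C·B·AA·AA·AA·AA·AA·AA·AA·AA
    A ↦ AA
    B ↦ C
    C ↦ B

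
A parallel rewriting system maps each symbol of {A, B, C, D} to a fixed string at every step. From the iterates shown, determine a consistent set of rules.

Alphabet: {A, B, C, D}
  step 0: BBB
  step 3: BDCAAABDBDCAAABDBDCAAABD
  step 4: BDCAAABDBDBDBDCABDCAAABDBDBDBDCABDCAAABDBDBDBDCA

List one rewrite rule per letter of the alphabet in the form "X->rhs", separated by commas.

A->BD, B->BD, C->AA, D->CA

  step 3 ⇒ step 4: BDCAAABDBDCAAABDBDCAAABD ⇒ BD·CA·AA·BD·BD·BD·BD·CA·BD·CA·AA·BD·BD·BD·BD·CA·BD·CA·AA·BD·BD·BD·BD·CA
    A ↦ BD
    B ↦ BD
    C ↦ AA
    D ↦ CA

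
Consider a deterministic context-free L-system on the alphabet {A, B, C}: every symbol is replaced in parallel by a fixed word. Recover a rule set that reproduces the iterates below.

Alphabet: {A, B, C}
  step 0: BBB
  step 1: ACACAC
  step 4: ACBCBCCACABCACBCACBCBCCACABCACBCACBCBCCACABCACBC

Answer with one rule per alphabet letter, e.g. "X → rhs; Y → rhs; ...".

  step 0 ⇒ step 1: BBB ⇒ AC·AC·AC
    B ↦ AC
    A ↦ CA  (constrained at step 1)
    C ↦ BC  (constrained at step 1)

A->CA, B->AC, C->BC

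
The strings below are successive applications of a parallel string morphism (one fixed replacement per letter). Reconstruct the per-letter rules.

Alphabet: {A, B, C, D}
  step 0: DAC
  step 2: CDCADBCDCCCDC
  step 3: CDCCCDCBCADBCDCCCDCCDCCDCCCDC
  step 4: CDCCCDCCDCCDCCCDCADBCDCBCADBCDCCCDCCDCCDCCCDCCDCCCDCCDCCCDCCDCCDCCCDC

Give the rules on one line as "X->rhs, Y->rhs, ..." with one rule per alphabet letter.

  step 3 ⇒ step 4: CDCCCDCBCADBCDCCCDCCDCCDCCCDC ⇒ CDC·C·CDC·CDC·CDC·C·CDC·ADB·CDC·B·C·ADB·CDC·C·CDC·CDC·CDC·C·CDC·CDC·C·CDC·CDC·C·CDC·CDC·CDC·C·CDC
    A ↦ B
    B ↦ ADB
    C ↦ CDC
    D ↦ C

A->B, B->ADB, C->CDC, D->C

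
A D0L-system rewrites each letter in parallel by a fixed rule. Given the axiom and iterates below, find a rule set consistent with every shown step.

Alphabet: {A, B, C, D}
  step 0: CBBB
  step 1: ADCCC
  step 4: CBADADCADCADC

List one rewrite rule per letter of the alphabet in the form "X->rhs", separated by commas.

  step 0 ⇒ step 1: CBBB ⇒ AD·C·C·C
    B ↦ C
    C ↦ AD
    A ↦ C  (constrained at step 1)
    D ↦ B  (constrained at step 1)

A->C, B->C, C->AD, D->B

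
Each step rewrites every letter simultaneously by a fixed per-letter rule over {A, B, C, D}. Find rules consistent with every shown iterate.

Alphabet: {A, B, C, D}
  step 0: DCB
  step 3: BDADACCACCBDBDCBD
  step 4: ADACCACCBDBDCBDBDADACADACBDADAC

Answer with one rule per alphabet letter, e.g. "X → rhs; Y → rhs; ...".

  step 3 ⇒ step 4: BDADACCACCBDBDCBD ⇒ AD·AC·C·AC·C·BD·BD·C·BD·BD·AD·AC·AD·AC·BD·AD·AC
    A ↦ C
    B ↦ AD
    C ↦ BD
    D ↦ AC

A->C, B->AD, C->BD, D->AC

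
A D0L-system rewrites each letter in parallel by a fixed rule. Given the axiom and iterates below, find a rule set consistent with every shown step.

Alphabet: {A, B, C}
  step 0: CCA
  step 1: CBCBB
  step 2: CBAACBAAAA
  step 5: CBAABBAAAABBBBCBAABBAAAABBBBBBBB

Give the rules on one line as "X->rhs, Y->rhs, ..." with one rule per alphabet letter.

  step 1 ⇒ step 2: CBCBB ⇒ CB·AA·CB·AA·AA
    B ↦ AA
    C ↦ CB
  step 0 ⇒ step 1: CCA ⇒ CB·CB·B
    A ↦ B

A->B, B->AA, C->CB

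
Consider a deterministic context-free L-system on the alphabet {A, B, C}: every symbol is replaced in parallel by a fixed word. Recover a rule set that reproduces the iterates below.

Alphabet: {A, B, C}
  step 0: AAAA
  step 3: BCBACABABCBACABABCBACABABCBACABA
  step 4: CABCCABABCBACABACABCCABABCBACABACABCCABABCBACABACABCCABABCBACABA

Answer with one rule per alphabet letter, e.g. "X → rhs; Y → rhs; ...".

A->BA, B->CA, C->BC

  step 3 ⇒ step 4: BCBACABABCBACABABCBACABABCBACABA ⇒ CA·BC·CA·BA·BC·BA·CA·BA·CA·BC·CA·BA·BC·BA·CA·BA·CA·BC·CA·BA·BC·BA·CA·BA·CA·BC·CA·BA·BC·BA·CA·BA
    A ↦ BA
    B ↦ CA
    C ↦ BC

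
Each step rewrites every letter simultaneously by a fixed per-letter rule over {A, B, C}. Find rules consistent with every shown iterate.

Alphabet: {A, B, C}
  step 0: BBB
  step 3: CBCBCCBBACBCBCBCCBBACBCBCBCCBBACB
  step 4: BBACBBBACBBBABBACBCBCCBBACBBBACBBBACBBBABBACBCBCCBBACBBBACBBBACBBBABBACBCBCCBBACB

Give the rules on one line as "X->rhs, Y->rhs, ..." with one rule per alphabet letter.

A->CC, B->CB, C->BBA

  step 3 ⇒ step 4: CBCBCCBBACBCBCBCCBBACBCBCBCCBBACB ⇒ BBA·CB·BBA·CB·BBA·BBA·CB·CB·CC·BBA·CB·BBA·CB·BBA·CB·BBA·BBA·CB·CB·CC·BBA·CB·BBA·CB·BBA·CB·BBA·BBA·CB·CB·CC·BBA·CB
    A ↦ CC
    B ↦ CB
    C ↦ BBA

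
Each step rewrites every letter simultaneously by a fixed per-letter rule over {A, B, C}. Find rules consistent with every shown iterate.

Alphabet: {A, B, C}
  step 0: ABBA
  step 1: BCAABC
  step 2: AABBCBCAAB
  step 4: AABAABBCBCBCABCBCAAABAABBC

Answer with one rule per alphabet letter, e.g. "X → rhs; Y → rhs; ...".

  step 1 ⇒ step 2: BCAABC ⇒ A·AB·BC·BC·A·AB
    A ↦ BC
    B ↦ A
    C ↦ AB

A->BC, B->A, C->AB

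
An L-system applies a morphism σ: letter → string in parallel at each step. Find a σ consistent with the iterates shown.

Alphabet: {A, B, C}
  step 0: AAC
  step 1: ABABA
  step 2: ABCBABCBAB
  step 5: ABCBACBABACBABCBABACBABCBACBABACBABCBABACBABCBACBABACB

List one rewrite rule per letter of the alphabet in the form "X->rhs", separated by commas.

  step 1 ⇒ step 2: ABABA ⇒ AB·CB·AB·CB·AB
    A ↦ AB
    B ↦ CB
  step 0 ⇒ step 1: AAC ⇒ AB·AB·A
    C ↦ A

A->AB, B->CB, C->A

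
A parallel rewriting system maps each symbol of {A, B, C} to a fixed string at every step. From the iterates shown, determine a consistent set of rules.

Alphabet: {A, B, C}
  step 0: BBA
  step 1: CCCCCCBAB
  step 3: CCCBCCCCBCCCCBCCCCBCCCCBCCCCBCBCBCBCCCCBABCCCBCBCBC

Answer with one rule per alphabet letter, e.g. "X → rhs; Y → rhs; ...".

  step 0 ⇒ step 1: BBA ⇒ CCC·CCC·BAB
    A ↦ BAB
    B ↦ CCC
    C ↦ BC  (constrained at step 1)

A->BAB, B->CCC, C->BC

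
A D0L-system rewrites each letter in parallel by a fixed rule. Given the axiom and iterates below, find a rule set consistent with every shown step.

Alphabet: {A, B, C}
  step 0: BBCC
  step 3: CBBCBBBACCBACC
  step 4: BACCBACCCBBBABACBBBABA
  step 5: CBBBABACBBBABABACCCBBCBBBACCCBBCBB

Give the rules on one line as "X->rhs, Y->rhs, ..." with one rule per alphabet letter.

A->BB, B->C, C->BA

  step 4 ⇒ step 5: BACCBACCCBBBABACBBBABA ⇒ C·BB·BA·BA·C·BB·BA·BA·BA·C·C·C·BB·C·BB·BA·C·C·C·BB·C·BB
    A ↦ BB
    B ↦ C
    C ↦ BA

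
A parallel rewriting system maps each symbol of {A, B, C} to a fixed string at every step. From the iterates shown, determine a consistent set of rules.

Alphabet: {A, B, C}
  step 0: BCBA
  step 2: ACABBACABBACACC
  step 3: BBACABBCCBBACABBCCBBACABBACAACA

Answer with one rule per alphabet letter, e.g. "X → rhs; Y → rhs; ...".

  step 2 ⇒ step 3: ACABBACABBACACC ⇒ BB·ACA·BB·C·C·BB·ACA·BB·C·C·BB·ACA·BB·ACA·ACA
    A ↦ BB
    B ↦ C
    C ↦ ACA

A->BB, B->C, C->ACA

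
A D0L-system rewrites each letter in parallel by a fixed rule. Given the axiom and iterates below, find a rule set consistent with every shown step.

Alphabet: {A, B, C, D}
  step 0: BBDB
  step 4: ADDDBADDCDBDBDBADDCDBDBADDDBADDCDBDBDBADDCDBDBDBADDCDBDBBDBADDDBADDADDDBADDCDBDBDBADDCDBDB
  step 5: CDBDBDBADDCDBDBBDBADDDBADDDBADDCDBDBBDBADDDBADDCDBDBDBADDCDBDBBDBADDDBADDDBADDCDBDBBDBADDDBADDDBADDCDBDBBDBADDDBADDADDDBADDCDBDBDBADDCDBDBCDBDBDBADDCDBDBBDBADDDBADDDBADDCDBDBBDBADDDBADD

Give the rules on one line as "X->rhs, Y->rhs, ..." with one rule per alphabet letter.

A->C, B->ADD, C->B, D->DB

  step 4 ⇒ step 5: ADDDBADDCDBDBDBADDCDBDBADDDBADDCDBDBDBADDCDBDBDBADDCDBDBBDBADDDBADDADDDBADDCDBDBDBADDCDBDB ⇒ C·DB·DB·DB·ADD·C·DB·DB·B·DB·ADD·DB·ADD·DB·ADD·C·DB·DB·B·DB·ADD·DB·ADD·C·DB·DB·DB·ADD·C·DB·DB·B·DB·ADD·DB·ADD·DB·ADD·C·DB·DB·B·DB·ADD·DB·ADD·DB·ADD·C·DB·DB·B·DB·ADD·DB·ADD·ADD·DB·ADD·C·DB·DB·DB·ADD·C·DB·DB·C·DB·DB·DB·ADD·C·DB·DB·B·DB·ADD·DB·ADD·DB·ADD·C·DB·DB·B·DB·ADD·DB·ADD
    A ↦ C
    B ↦ ADD
    C ↦ B
    D ↦ DB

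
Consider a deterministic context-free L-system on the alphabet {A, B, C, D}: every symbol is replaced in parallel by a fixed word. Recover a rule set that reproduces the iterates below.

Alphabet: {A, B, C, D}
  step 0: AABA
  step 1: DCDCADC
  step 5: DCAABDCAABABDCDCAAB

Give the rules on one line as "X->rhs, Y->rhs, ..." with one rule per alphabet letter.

A->DC, B->A, C->B, D->A

  step 0 ⇒ step 1: AABA ⇒ DC·DC·A·DC
    A ↦ DC
    B ↦ A
    C ↦ B  (constrained at step 1)
    D ↦ A  (constrained at step 1)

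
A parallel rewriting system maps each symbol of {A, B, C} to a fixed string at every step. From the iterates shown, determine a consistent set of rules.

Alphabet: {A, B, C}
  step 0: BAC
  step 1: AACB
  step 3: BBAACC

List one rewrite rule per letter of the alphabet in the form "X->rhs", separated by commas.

  step 0 ⇒ step 1: BAC ⇒ AA·C·B
    A ↦ C
    B ↦ AA
    C ↦ B

A->C, B->AA, C->B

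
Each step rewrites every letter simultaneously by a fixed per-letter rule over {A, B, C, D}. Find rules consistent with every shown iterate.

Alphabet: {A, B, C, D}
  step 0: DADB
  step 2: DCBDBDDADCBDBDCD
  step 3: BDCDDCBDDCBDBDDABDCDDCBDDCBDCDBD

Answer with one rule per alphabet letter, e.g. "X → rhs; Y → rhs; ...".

A->DA, B->DC, C->CD, D->BD

  step 2 ⇒ step 3: DCBDBDDADCBDBDCD ⇒ BD·CD·DC·BD·DC·BD·BD·DA·BD·CD·DC·BD·DC·BD·CD·BD
    A ↦ DA
    B ↦ DC
    C ↦ CD
    D ↦ BD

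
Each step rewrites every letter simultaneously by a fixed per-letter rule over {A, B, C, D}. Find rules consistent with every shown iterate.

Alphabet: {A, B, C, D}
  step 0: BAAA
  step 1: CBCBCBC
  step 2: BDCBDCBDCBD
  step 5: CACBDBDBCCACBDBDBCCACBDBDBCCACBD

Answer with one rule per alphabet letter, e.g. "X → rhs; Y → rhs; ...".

  step 1 ⇒ step 2: CBCBCBC ⇒ BD·C·BD·C·BD·C·BD
    B ↦ C
    C ↦ BD
  step 0 ⇒ step 1: BAAA ⇒ C·BC·BC·BC
    A ↦ BC
    D ↦ A  (constrained at step 2)

A->BC, B->C, C->BD, D->A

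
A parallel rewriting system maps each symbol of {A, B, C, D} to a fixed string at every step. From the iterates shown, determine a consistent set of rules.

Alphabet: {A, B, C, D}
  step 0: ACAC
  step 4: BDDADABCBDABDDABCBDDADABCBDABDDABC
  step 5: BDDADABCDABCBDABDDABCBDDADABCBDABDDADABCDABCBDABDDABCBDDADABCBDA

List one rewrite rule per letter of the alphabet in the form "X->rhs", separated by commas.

A->BC, B->BD, C->A, D->DA

  step 4 ⇒ step 5: BDDADABCBDABDDABCBDDADABCBDABDDABC ⇒ BD·DA·DA·BC·DA·BC·BD·A·BD·DA·BC·BD·DA·DA·BC·BD·A·BD·DA·DA·BC·DA·BC·BD·A·BD·DA·BC·BD·DA·DA·BC·BD·A
    A ↦ BC
    B ↦ BD
    C ↦ A
    D ↦ DA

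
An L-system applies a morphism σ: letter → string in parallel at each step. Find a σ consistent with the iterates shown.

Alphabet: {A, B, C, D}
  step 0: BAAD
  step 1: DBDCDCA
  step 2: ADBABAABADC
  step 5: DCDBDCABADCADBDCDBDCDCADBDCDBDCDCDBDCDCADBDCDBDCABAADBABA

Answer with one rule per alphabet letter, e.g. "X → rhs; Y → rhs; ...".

A->DC, B->DB, C->BA, D->A

  step 1 ⇒ step 2: DBDCDCA ⇒ A·DB·A·BA·A·BA·DC
    A ↦ DC
    B ↦ DB
    C ↦ BA
    D ↦ A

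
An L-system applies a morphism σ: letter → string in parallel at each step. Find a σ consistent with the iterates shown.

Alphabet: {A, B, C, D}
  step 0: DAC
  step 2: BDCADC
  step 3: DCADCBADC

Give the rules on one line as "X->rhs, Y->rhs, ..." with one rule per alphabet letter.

A->B, B->DC, C->DC, D->A

  step 2 ⇒ step 3: BDCADC ⇒ DC·A·DC·B·A·DC
    A ↦ B
    B ↦ DC
    C ↦ DC
    D ↦ A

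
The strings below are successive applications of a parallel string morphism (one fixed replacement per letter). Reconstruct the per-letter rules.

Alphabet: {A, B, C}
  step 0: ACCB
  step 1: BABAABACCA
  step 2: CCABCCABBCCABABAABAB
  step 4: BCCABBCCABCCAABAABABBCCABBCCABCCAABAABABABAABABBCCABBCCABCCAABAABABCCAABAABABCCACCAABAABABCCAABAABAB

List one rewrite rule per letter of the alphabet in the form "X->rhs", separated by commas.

A->B, B->CCA, C->ABA

  step 1 ⇒ step 2: BABAABACCA ⇒ CCA·B·CCA·B·B·CCA·B·ABA·ABA·B
    A ↦ B
    B ↦ CCA
    C ↦ ABA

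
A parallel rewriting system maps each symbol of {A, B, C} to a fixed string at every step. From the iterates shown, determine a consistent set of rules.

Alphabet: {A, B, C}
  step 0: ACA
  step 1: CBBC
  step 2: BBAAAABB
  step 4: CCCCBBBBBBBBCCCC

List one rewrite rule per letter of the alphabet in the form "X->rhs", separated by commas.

  step 1 ⇒ step 2: CBBC ⇒ BB·AA·AA·BB
    B ↦ AA
    C ↦ BB
  step 0 ⇒ step 1: ACA ⇒ C·BB·C
    A ↦ C

A->C, B->AA, C->BB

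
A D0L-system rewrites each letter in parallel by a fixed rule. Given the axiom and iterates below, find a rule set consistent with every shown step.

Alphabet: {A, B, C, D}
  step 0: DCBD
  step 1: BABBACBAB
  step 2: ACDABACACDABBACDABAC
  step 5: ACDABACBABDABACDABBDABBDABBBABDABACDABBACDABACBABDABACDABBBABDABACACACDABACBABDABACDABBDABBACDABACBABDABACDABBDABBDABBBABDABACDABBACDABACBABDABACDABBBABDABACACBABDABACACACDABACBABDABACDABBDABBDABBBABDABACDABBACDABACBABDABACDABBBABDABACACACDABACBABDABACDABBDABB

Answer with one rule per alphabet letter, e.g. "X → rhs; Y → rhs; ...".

A->DAB, B->AC, C->B, D->BAB

  step 1 ⇒ step 2: BABBACBAB ⇒ AC·DAB·AC·AC·DAB·B·AC·DAB·AC
    A ↦ DAB
    B ↦ AC
    C ↦ B
  step 0 ⇒ step 1: DCBD ⇒ BAB·B·AC·BAB
    D ↦ BAB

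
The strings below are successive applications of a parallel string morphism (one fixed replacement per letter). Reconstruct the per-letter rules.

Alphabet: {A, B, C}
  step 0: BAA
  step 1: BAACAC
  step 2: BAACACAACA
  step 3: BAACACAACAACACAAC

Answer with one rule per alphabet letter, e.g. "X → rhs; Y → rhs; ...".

A->AC, B->BA, C->A

  step 2 ⇒ step 3: BAACACAACA ⇒ BA·AC·AC·A·AC·A·AC·AC·A·AC
    A ↦ AC
    B ↦ BA
    C ↦ A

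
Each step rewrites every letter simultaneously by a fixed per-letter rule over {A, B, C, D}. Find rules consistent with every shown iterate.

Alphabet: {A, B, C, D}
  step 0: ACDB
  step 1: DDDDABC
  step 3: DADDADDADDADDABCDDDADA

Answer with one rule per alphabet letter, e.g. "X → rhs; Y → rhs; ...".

A->D, B->BC, C->DD, D->DA

  step 0 ⇒ step 1: ACDB ⇒ D·DD·DA·BC
    A ↦ D
    B ↦ BC
    C ↦ DD
    D ↦ DA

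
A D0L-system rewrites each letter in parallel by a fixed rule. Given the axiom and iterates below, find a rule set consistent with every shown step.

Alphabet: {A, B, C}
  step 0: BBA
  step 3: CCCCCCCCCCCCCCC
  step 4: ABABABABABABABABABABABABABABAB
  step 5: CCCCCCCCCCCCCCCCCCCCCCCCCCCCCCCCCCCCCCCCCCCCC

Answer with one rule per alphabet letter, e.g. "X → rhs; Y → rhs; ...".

  step 4 ⇒ step 5: ABABABABABABABABABABABABABABAB ⇒ C·CC·C·CC·C·CC·C·CC·C·CC·C·CC·C·CC·C·CC·C·CC·C·CC·C·CC·C·CC·C·CC·C·CC·C·CC
    A ↦ C
    B ↦ CC
  step 3 ⇒ step 4: CCCCCCCCCCCCCCC ⇒ AB·AB·AB·AB·AB·AB·AB·AB·AB·AB·AB·AB·AB·AB·AB
    C ↦ AB

A->C, B->CC, C->AB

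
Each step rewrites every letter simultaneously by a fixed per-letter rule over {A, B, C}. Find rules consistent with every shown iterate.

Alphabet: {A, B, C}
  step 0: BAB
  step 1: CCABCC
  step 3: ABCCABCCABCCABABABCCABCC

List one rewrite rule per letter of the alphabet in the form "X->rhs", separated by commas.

  step 0 ⇒ step 1: BAB ⇒ CC·AB·CC
    A ↦ AB
    B ↦ CC
    C ↦ AB  (constrained at step 1)

A->AB, B->CC, C->AB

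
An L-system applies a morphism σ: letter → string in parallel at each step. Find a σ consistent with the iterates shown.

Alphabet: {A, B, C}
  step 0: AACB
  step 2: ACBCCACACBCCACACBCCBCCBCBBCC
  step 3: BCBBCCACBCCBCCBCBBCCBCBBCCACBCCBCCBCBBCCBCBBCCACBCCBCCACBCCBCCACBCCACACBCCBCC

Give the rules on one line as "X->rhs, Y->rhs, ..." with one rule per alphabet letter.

  step 2 ⇒ step 3: ACBCCACACBCCACACBCCBCCBCBBCC ⇒ BCB·BCC·AC·BCC·BCC·BCB·BCC·BCB·BCC·AC·BCC·BCC·BCB·BCC·BCB·BCC·AC·BCC·BCC·AC·BCC·BCC·AC·BCC·AC·AC·BCC·BCC
    A ↦ BCB
    B ↦ AC
    C ↦ BCC

A->BCB, B->AC, C->BCC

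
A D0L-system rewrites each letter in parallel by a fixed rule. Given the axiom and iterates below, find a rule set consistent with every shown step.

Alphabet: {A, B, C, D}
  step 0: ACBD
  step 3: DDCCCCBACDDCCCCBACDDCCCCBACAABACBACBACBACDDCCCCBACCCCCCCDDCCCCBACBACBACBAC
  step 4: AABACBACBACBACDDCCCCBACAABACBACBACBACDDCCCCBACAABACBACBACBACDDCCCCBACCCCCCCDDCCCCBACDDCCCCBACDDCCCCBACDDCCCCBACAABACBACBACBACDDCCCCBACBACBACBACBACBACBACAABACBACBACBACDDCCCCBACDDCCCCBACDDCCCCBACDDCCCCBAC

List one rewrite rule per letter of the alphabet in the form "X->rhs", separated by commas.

  step 3 ⇒ step 4: DDCCCCBACDDCCCCBACDDCCCCBACAABACBACBACBACDDCCCCBACCCCCCCDDCCCCBACBACBACBAC ⇒ A·A·BAC·BAC·BAC·BAC·DDC·CCC·BAC·A·A·BAC·BAC·BAC·BAC·DDC·CCC·BAC·A·A·BAC·BAC·BAC·BAC·DDC·CCC·BAC·CCC·CCC·DDC·CCC·BAC·DDC·CCC·BAC·DDC·CCC·BAC·DDC·CCC·BAC·A·A·BAC·BAC·BAC·BAC·DDC·CCC·BAC·BAC·BAC·BAC·BAC·BAC·BAC·A·A·BAC·BAC·BAC·BAC·DDC·CCC·BAC·DDC·CCC·BAC·DDC·CCC·BAC·DDC·CCC·BAC
    A ↦ CCC
    B ↦ DDC
    C ↦ BAC
    D ↦ A

A->CCC, B->DDC, C->BAC, D->A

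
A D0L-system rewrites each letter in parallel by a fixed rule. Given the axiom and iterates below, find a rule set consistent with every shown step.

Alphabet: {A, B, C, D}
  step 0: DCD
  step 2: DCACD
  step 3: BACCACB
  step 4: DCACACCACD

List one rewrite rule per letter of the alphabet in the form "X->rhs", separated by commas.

A->C, B->D, C->AC, D->B

  step 3 ⇒ step 4: BACCACB ⇒ D·C·AC·AC·C·AC·D
    A ↦ C
    B ↦ D
    C ↦ AC
  step 2 ⇒ step 3: DCACD ⇒ B·AC·C·AC·B
    D ↦ B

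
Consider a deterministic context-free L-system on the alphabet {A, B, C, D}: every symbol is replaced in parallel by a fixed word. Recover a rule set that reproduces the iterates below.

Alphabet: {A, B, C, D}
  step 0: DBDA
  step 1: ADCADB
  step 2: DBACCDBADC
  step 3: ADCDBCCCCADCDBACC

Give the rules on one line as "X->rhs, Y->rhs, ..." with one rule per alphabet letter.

  step 2 ⇒ step 3: DBACCDBADC ⇒ A·DC·DB·CC·CC·A·DC·DB·A·CC
    A ↦ DB
    B ↦ DC
    C ↦ CC
    D ↦ A

A->DB, B->DC, C->CC, D->A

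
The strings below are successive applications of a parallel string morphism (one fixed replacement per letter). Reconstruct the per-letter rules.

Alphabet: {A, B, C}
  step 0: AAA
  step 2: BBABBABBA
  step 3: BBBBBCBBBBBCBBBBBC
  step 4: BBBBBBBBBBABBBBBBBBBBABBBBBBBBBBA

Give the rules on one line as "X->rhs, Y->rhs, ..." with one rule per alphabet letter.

  step 3 ⇒ step 4: BBBBBCBBBBBCBBBBBC ⇒ BB·BB·BB·BB·BB·A·BB·BB·BB·BB·BB·A·BB·BB·BB·BB·BB·A
    B ↦ BB
    C ↦ A
  step 2 ⇒ step 3: BBABBABBA ⇒ BB·BB·BC·BB·BB·BC·BB·BB·BC
    A ↦ BC

A->BC, B->BB, C->A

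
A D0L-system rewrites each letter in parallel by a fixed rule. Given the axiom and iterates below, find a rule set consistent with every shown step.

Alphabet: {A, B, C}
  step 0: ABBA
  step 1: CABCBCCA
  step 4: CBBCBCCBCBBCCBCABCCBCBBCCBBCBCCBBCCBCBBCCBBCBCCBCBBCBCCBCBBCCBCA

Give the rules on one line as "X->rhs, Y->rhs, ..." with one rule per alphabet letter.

  step 0 ⇒ step 1: ABBA ⇒ CA·BC·BC·CA
    A ↦ CA
    B ↦ BC
    C ↦ CB  (constrained at step 1)

A->CA, B->BC, C->CB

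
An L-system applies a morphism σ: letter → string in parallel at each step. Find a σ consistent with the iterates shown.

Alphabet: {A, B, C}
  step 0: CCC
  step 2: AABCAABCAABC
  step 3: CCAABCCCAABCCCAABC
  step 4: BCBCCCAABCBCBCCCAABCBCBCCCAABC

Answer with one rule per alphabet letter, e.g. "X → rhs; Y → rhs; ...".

  step 3 ⇒ step 4: CCAABCCCAABCCCAABC ⇒ BC·BC·C·C·AA·BC·BC·BC·C·C·AA·BC·BC·BC·C·C·AA·BC
    A ↦ C
    B ↦ AA
    C ↦ BC

A->C, B->AA, C->BC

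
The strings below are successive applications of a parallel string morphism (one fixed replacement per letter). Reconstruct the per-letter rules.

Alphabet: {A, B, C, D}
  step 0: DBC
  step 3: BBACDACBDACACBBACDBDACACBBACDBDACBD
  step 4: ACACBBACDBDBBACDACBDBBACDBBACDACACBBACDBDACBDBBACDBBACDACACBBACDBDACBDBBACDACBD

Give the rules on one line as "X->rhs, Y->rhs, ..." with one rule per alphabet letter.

  step 3 ⇒ step 4: BBACDACBDACACBBACDBDACACBBACDBDACBD ⇒ AC·AC·BB·ACD·BD·BB·ACD·AC·BD·BB·ACD·BB·ACD·AC·AC·BB·ACD·BD·AC·BD·BB·ACD·BB·ACD·AC·AC·BB·ACD·BD·AC·BD·BB·ACD·AC·BD
    A ↦ BB
    B ↦ AC
    C ↦ ACD
    D ↦ BD

A->BB, B->AC, C->ACD, D->BD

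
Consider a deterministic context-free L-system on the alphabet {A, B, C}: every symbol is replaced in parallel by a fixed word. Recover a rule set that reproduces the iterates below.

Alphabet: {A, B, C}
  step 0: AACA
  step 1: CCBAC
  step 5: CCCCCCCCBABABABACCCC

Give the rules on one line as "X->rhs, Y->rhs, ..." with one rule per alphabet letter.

A->C, B->C, C->BA

  step 0 ⇒ step 1: AACA ⇒ C·C·BA·C
    A ↦ C
    C ↦ BA
    B ↦ C  (constrained at step 1)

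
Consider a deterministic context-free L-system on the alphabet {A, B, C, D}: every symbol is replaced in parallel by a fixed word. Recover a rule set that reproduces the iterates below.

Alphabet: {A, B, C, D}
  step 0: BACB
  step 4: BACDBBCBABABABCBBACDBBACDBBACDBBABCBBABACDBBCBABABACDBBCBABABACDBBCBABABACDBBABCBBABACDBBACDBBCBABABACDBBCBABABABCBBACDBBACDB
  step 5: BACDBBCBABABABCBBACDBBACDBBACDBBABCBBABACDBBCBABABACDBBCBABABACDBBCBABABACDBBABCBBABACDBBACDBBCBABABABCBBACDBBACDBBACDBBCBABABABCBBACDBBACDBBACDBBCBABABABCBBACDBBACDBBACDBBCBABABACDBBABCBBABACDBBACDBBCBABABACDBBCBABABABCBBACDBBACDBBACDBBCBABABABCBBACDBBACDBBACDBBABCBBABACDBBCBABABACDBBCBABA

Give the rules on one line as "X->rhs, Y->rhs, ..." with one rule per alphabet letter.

  step 4 ⇒ step 5: BACDBBCBABABABCBBACDBBACDBBACDBBABCBBABACDBBCBABABACDBBCBABABACDBBCBABABACDBBABCBBABACDBBACDBBCBABABACDBBCBABABABCBBACDBBACDB ⇒ BA·CDB·BCB·A·BA·BA·BCB·BA·CDB·BA·CDB·BA·CDB·BA·BCB·BA·BA·CDB·BCB·A·BA·BA·CDB·BCB·A·BA·BA·CDB·BCB·A·BA·BA·CDB·BA·BCB·BA·BA·CDB·BA·CDB·BCB·A·BA·BA·BCB·BA·CDB·BA·CDB·BA·CDB·BCB·A·BA·BA·BCB·BA·CDB·BA·CDB·BA·CDB·BCB·A·BA·BA·BCB·BA·CDB·BA·CDB·BA·CDB·BCB·A·BA·BA·CDB·BA·BCB·BA·BA·CDB·BA·CDB·BCB·A·BA·BA·CDB·BCB·A·BA·BA·BCB·BA·CDB·BA·CDB·BA·CDB·BCB·A·BA·BA·BCB·BA·CDB·BA·CDB·BA·CDB·BA·BCB·BA·BA·CDB·BCB·A·BA·BA·CDB·BCB·A·BA
    A ↦ CDB
    B ↦ BA
    C ↦ BCB
    D ↦ A

A->CDB, B->BA, C->BCB, D->A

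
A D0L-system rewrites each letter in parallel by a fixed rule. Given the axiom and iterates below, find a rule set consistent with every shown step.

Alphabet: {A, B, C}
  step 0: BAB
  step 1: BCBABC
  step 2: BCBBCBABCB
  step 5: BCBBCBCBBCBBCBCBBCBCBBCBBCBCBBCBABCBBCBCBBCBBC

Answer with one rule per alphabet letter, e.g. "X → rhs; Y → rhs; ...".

A->BA, B->BC, C->B

  step 1 ⇒ step 2: BCBABC ⇒ BC·B·BC·BA·BC·B
    A ↦ BA
    B ↦ BC
    C ↦ B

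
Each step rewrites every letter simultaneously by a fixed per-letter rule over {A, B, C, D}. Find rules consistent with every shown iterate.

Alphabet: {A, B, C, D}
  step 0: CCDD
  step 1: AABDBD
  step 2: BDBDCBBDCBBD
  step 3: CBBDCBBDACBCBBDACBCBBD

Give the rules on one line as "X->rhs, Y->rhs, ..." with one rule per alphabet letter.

  step 2 ⇒ step 3: BDBDCBBDCBBD ⇒ CB·BD·CB·BD·A·CB·CB·BD·A·CB·CB·BD
    B ↦ CB
    C ↦ A
    D ↦ BD
  step 1 ⇒ step 2: AABDBD ⇒ BD·BD·CB·BD·CB·BD
    A ↦ BD

A->BD, B->CB, C->A, D->BD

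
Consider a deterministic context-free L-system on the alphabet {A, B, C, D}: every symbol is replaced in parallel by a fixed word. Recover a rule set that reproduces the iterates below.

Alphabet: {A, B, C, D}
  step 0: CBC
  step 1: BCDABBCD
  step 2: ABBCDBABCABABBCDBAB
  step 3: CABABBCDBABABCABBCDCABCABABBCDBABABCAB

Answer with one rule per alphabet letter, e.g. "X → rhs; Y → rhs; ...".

A->C, B->AB, C->BCD, D->BAB

  step 2 ⇒ step 3: ABBCDBABCABABBCDBAB ⇒ C·AB·AB·BCD·BAB·AB·C·AB·BCD·C·AB·C·AB·AB·BCD·BAB·AB·C·AB
    A ↦ C
    B ↦ AB
    C ↦ BCD
    D ↦ BAB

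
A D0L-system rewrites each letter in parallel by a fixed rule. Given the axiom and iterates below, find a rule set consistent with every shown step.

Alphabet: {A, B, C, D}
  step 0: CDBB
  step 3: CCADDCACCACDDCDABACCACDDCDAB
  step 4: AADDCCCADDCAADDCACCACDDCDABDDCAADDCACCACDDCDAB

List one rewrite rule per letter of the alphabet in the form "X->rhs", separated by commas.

  step 3 ⇒ step 4: CCADDCACCACDDCDABACCACDDCDAB ⇒ A·A·DDC·C·C·A·DDC·A·A·DDC·A·C·C·A·C·DDC·DAB·DDC·A·A·DDC·A·C·C·A·C·DDC·DAB
    A ↦ DDC
    B ↦ DAB
    C ↦ A
    D ↦ C

A->DDC, B->DAB, C->A, D->C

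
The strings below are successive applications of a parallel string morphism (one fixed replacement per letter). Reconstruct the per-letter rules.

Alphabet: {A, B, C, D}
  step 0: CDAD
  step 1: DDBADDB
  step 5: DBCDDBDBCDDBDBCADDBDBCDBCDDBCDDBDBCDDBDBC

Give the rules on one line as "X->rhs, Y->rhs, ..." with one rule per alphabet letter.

A->AD, B->C, C->D, D->DB

  step 0 ⇒ step 1: CDAD ⇒ D·DB·AD·DB
    A ↦ AD
    C ↦ D
    D ↦ DB
    B ↦ C  (constrained at step 1)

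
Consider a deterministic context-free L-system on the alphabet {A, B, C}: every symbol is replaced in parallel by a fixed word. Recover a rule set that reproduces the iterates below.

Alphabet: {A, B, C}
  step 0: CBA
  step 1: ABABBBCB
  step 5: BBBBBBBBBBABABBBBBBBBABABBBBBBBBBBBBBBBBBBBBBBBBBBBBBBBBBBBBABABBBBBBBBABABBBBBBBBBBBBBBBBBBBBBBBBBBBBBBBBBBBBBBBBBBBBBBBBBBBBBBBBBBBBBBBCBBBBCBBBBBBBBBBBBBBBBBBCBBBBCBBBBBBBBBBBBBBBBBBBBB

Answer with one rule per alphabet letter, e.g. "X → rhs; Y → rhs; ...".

A->BCB, B->BB, C->ABA

  step 0 ⇒ step 1: CBA ⇒ ABA·BB·BCB
    A ↦ BCB
    B ↦ BB
    C ↦ ABA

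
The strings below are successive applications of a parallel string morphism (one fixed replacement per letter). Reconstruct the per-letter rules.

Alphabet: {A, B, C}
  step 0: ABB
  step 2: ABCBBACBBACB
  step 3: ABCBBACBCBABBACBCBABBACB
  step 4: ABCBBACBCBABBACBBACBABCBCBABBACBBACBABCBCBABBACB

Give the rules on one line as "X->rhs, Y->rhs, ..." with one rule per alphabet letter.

  step 3 ⇒ step 4: ABCBBACBCBABBACBCBABBACB ⇒ AB·CB·BA·CB·CB·AB·BA·CB·BA·CB·AB·CB·CB·AB·BA·CB·BA·CB·AB·CB·CB·AB·BA·CB
    A ↦ AB
    B ↦ CB
    C ↦ BA

A->AB, B->CB, C->BA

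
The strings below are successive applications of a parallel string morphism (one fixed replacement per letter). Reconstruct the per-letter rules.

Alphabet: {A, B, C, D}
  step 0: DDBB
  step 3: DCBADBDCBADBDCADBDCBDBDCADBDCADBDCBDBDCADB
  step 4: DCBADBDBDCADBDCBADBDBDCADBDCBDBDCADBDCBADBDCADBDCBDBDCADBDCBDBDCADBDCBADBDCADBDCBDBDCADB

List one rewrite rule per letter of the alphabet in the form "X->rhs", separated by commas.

A->DB, B->ADB, C->B, D->DC

  step 3 ⇒ step 4: DCBADBDCBADBDCADBDCBDBDCADBDCADBDCBDBDCADB ⇒ DC·B·ADB·DB·DC·ADB·DC·B·ADB·DB·DC·ADB·DC·B·DB·DC·ADB·DC·B·ADB·DC·ADB·DC·B·DB·DC·ADB·DC·B·DB·DC·ADB·DC·B·ADB·DC·ADB·DC·B·DB·DC·ADB
    A ↦ DB
    B ↦ ADB
    C ↦ B
    D ↦ DC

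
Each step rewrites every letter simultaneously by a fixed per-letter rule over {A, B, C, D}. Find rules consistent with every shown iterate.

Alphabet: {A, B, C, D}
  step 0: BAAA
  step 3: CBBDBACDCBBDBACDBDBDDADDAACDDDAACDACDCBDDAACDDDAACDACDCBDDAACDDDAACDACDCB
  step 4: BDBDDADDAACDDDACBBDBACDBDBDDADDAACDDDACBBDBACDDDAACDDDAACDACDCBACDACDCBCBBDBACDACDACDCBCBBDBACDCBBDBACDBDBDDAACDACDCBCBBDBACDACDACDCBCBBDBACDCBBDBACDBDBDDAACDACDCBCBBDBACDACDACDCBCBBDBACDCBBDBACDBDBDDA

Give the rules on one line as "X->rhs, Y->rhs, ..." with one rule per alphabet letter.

  step 3 ⇒ step 4: CBBDBACDCBBDBACDBDBDDADDAACDDDAACDACDCBDDAACDDDAACDACDCBDDAACDDDAACDACDCB ⇒ BDB·DDA·DDA·ACD·DDA·CB·BDB·ACD·BDB·DDA·DDA·ACD·DDA·CB·BDB·ACD·DDA·ACD·DDA·ACD·ACD·CB·ACD·ACD·CB·CB·BDB·ACD·ACD·ACD·CB·CB·BDB·ACD·CB·BDB·ACD·BDB·DDA·ACD·ACD·CB·CB·BDB·ACD·ACD·ACD·CB·CB·BDB·ACD·CB·BDB·ACD·BDB·DDA·ACD·ACD·CB·CB·BDB·ACD·ACD·ACD·CB·CB·BDB·ACD·CB·BDB·ACD·BDB·DDA
    A ↦ CB
    B ↦ DDA
    C ↦ BDB
    D ↦ ACD

A->CB, B->DDA, C->BDB, D->ACD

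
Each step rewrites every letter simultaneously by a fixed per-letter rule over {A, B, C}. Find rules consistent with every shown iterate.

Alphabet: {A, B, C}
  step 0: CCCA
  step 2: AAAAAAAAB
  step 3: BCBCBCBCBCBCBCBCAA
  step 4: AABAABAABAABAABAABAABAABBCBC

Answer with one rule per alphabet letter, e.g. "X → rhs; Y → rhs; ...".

A->BC, B->AA, C->B

  step 3 ⇒ step 4: BCBCBCBCBCBCBCBCAA ⇒ AA·B·AA·B·AA·B·AA·B·AA·B·AA·B·AA·B·AA·B·BC·BC
    A ↦ BC
    B ↦ AA
    C ↦ B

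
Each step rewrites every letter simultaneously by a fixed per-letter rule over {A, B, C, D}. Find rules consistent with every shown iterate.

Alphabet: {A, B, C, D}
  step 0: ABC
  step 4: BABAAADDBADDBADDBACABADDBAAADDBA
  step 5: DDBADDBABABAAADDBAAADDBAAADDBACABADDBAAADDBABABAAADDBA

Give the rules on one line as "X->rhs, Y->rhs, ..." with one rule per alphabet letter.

A->BA, B->DD, C->CA, D->A

  step 4 ⇒ step 5: BABAAADDBADDBADDBACABADDBAAADDBA ⇒ DD·BA·DD·BA·BA·BA·A·A·DD·BA·A·A·DD·BA·A·A·DD·BA·CA·BA·DD·BA·A·A·DD·BA·BA·BA·A·A·DD·BA
    A ↦ BA
    B ↦ DD
    C ↦ CA
    D ↦ A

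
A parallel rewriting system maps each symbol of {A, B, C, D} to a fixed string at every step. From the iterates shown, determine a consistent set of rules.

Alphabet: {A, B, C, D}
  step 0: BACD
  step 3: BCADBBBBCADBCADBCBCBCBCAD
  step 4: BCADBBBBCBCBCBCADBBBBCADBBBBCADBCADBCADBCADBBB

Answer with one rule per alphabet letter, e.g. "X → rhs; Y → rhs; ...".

A->BB, B->BC, C->AD, D->B

  step 3 ⇒ step 4: BCADBBBBCADBCADBCBCBCBCAD ⇒ BC·AD·BB·B·BC·BC·BC·BC·AD·BB·B·BC·AD·BB·B·BC·AD·BC·AD·BC·AD·BC·AD·BB·B
    A ↦ BB
    B ↦ BC
    C ↦ AD
    D ↦ B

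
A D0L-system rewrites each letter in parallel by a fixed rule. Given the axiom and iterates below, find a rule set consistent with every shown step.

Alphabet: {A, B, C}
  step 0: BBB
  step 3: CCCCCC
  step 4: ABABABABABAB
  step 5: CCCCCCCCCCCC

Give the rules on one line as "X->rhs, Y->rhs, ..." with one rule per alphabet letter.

  step 4 ⇒ step 5: ABABABABABAB ⇒ C·C·C·C·C·C·C·C·C·C·C·C
    A ↦ C
    B ↦ C
  step 3 ⇒ step 4: CCCCCC ⇒ AB·AB·AB·AB·AB·AB
    C ↦ AB

A->C, B->C, C->AB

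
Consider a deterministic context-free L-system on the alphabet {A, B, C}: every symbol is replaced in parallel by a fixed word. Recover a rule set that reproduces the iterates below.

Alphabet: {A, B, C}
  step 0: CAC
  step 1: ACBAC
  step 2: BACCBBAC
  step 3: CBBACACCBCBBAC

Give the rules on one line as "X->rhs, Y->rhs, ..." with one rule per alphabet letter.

A->B, B->CB, C->AC

  step 2 ⇒ step 3: BACCBBAC ⇒ CB·B·AC·AC·CB·CB·B·AC
    A ↦ B
    B ↦ CB
    C ↦ AC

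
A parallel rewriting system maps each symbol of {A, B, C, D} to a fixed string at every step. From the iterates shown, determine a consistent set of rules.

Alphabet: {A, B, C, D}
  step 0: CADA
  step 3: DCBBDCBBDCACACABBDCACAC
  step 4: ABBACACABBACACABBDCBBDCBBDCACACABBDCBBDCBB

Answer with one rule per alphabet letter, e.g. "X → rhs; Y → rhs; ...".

  step 3 ⇒ step 4: DCBBDCBBDCACACABBDCACAC ⇒ A·BB·AC·AC·A·BB·AC·AC·A·BB·DC·BB·DC·BB·DC·AC·AC·A·BB·DC·BB·DC·BB
    A ↦ DC
    B ↦ AC
    C ↦ BB
    D ↦ A

A->DC, B->AC, C->BB, D->A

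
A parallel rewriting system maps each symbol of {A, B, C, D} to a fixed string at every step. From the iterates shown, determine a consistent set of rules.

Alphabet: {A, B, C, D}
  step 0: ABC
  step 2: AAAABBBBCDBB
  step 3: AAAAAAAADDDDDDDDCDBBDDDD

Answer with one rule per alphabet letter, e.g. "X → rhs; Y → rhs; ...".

  step 2 ⇒ step 3: AAAABBBBCDBB ⇒ AA·AA·AA·AA·DD·DD·DD·DD·CD·BB·DD·DD
    A ↦ AA
    B ↦ DD
    C ↦ CD
    D ↦ BB

A->AA, B->DD, C->CD, D->BB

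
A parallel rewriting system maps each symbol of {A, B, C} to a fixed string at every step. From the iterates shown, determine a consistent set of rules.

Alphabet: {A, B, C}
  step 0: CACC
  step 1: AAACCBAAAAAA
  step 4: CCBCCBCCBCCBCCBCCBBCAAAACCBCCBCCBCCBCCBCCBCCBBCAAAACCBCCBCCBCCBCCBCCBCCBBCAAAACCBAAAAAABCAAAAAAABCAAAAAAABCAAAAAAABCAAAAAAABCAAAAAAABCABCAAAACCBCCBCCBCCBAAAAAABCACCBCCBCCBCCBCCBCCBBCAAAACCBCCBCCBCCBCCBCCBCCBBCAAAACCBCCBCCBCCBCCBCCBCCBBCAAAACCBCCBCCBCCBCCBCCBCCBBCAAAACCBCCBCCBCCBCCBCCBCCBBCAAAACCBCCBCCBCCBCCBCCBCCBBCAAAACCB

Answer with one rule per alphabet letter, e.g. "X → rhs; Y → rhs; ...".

  step 0 ⇒ step 1: CACC ⇒ AAA·CCB·AAA·AAA
    A ↦ CCB
    C ↦ AAA
    B ↦ BCA  (constrained at step 1)

A->CCB, B->BCA, C->AAA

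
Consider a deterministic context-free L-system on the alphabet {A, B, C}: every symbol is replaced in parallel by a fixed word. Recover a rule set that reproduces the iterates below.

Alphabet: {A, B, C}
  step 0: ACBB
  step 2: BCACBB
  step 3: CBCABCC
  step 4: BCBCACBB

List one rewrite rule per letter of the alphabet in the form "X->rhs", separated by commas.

  step 3 ⇒ step 4: CBCABCC ⇒ B·C·B·CA·C·B·B
    A ↦ CA
    B ↦ C
    C ↦ B

A->CA, B->C, C->B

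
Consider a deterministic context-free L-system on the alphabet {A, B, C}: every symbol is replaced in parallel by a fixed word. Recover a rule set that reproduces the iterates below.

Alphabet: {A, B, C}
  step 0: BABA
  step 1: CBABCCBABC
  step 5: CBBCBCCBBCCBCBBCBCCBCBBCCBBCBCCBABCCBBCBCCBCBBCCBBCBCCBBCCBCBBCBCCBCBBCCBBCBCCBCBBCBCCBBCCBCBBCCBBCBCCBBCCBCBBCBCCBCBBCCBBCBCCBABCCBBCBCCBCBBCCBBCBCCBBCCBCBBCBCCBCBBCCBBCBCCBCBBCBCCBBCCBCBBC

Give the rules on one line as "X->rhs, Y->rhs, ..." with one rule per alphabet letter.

  step 0 ⇒ step 1: BABA ⇒ CB·ABC·CB·ABC
    A ↦ ABC
    B ↦ CB
    C ↦ BC  (constrained at step 1)

A->ABC, B->CB, C->BC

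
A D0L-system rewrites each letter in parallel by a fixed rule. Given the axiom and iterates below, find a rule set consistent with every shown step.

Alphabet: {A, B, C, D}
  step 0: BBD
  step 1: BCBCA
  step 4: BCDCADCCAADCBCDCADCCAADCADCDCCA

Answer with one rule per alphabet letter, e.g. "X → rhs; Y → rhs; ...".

  step 0 ⇒ step 1: BBD ⇒ BC·BC·A
    B ↦ BC
    D ↦ A
    A ↦ CA  (constrained at step 1)
    C ↦ DC  (constrained at step 1)

A->CA, B->BC, C->DC, D->A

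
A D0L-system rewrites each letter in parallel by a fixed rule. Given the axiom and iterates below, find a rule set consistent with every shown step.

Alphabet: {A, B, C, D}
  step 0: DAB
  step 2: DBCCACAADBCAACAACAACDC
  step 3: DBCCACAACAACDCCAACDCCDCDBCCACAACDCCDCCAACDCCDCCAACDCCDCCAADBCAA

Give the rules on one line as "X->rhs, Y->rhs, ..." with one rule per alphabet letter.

A->CDC, B->CCA, C->CAA, D->DB

  step 2 ⇒ step 3: DBCCACAADBCAACAACAACDC ⇒ DB·CCA·CAA·CAA·CDC·CAA·CDC·CDC·DB·CCA·CAA·CDC·CDC·CAA·CDC·CDC·CAA·CDC·CDC·CAA·DB·CAA
    A ↦ CDC
    B ↦ CCA
    C ↦ CAA
    D ↦ DB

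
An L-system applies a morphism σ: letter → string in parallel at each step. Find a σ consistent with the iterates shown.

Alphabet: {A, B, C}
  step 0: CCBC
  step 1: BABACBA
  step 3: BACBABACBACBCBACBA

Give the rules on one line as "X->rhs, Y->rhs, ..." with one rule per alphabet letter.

A->BC, B->C, C->BA

  step 0 ⇒ step 1: CCBC ⇒ BA·BA·C·BA
    B ↦ C
    C ↦ BA
    A ↦ BC  (constrained at step 1)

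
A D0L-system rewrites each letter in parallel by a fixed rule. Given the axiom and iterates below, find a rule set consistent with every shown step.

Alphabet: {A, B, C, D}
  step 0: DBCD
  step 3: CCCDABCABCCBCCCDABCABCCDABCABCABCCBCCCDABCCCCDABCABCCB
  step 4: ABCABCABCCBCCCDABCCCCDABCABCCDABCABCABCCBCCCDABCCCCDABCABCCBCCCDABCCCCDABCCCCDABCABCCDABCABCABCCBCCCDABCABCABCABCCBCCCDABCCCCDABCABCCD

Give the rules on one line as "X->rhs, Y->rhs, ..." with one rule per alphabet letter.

A->CC, B->CD, C->ABC, D->CB

  step 3 ⇒ step 4: CCCDABCABCCBCCCDABCABCCDABCABCABCCBCCCDABCCCCDABCABCCB ⇒ ABC·ABC·ABC·CB·CC·CD·ABC·CC·CD·ABC·ABC·CD·ABC·ABC·ABC·CB·CC·CD·ABC·CC·CD·ABC·ABC·CB·CC·CD·ABC·CC·CD·ABC·CC·CD·ABC·ABC·CD·ABC·ABC·ABC·CB·CC·CD·ABC·ABC·ABC·ABC·CB·CC·CD·ABC·CC·CD·ABC·ABC·CD
    A ↦ CC
    B ↦ CD
    C ↦ ABC
    D ↦ CB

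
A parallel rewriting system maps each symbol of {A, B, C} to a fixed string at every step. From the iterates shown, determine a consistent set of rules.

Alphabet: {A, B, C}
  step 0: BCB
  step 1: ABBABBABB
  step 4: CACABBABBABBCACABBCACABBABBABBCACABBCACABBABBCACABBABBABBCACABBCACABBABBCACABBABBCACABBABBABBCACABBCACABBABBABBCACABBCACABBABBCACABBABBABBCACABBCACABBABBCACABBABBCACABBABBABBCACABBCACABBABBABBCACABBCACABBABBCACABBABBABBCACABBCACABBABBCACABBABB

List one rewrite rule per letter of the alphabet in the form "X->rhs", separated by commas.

A->CAC, B->ABB, C->ABB

  step 0 ⇒ step 1: BCB ⇒ ABB·ABB·ABB
    B ↦ ABB
    C ↦ ABB
    A ↦ CAC  (constrained at step 1)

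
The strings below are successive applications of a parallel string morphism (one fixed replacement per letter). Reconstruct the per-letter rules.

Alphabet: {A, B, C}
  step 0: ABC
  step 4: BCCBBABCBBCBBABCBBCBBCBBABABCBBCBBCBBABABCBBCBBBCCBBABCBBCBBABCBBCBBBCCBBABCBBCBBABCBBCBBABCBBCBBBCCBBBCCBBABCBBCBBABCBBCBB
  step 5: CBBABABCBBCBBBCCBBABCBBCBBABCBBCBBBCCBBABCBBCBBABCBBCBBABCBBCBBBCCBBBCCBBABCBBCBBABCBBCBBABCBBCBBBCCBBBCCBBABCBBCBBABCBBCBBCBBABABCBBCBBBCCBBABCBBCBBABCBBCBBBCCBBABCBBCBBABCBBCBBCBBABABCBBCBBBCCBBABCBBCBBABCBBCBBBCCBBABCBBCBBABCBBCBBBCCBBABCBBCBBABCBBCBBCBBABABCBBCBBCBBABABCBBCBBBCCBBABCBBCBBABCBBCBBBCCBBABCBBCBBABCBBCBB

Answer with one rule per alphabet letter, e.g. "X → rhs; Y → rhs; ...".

A->BC, B->CBB, C->AB

  step 4 ⇒ step 5: BCCBBABCBBCBBABCBBCBBCBBABABCBBCBBCBBABABCBBCBBBCCBBABCBBCBBABCBBCBBBCCBBABCBBCBBABCBBCBBABCBBCBBBCCBBBCCBBABCBBCBBABCBBCBB ⇒ CBB·AB·AB·CBB·CBB·BC·CBB·AB·CBB·CBB·AB·CBB·CBB·BC·CBB·AB·CBB·CBB·AB·CBB·CBB·AB·CBB·CBB·BC·CBB·BC·CBB·AB·CBB·CBB·AB·CBB·CBB·AB·CBB·CBB·BC·CBB·BC·CBB·AB·CBB·CBB·AB·CBB·CBB·CBB·AB·AB·CBB·CBB·BC·CBB·AB·CBB·CBB·AB·CBB·CBB·BC·CBB·AB·CBB·CBB·AB·CBB·CBB·CBB·AB·AB·CBB·CBB·BC·CBB·AB·CBB·CBB·AB·CBB·CBB·BC·CBB·AB·CBB·CBB·AB·CBB·CBB·BC·CBB·AB·CBB·CBB·AB·CBB·CBB·CBB·AB·AB·CBB·CBB·CBB·AB·AB·CBB·CBB·BC·CBB·AB·CBB·CBB·AB·CBB·CBB·BC·CBB·AB·CBB·CBB·AB·CBB·CBB
    A ↦ BC
    B ↦ CBB
    C ↦ AB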